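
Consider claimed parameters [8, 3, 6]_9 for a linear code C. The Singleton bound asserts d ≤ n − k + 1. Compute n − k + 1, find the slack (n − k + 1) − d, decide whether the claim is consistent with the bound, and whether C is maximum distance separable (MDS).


Singleton RHS = n − k + 1 = 6, slack = 0, bound satisfied, MDS.

Singleton bound: d ≤ n − k + 1.
Here n = 8, k = 3, so n − k + 1 = 6.
Given d = 6, check d ≤ 6: YES.
Slack = (n − k + 1) − d = 0.
The code is MDS (slack = 0).
Description: the claimed parameters are [8, 3, 6]_9; such a code would be MDS (meets Singleton bound).


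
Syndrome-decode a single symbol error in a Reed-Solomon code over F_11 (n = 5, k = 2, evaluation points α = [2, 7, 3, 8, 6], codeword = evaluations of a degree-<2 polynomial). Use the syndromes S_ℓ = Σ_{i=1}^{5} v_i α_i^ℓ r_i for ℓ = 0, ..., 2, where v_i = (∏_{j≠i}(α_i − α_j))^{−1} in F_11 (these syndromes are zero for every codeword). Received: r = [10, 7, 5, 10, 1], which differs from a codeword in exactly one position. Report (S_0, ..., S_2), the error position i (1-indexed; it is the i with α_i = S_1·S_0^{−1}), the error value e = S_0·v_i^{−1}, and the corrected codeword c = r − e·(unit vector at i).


S = (6, 4, 10), error at position 4, error magnitude e = 8, c = [10, 7, 5, 2, 1].

Step 1: column multipliers v_i = (∏_{j≠i}(α_i − α_j))^{−1} mod 11.
  i = 1 (α = 2): (2−7)(2−3)(2−8)(2−6) = (−5)·(−1)·(−6)·(−4) = 120 ≡ 10, so v_1 = 10^{−1} = 10 (mod 11).
  i = 2 (α = 7): (7−2)(7−3)(7−8)(7−6) = 5·4·(−1)·1 = −20 ≡ 2, so v_2 = 2^{−1} = 6 (mod 11).
  i = 3 (α = 3): (3−2)(3−7)(3−8)(3−6) = 1·(−4)·(−5)·(−3) = −60 ≡ 6, so v_3 = 6^{−1} = 2 (mod 11).
  i = 4 (α = 8): (8−2)(8−7)(8−3)(8−6) = 6·1·5·2 = 60 ≡ 5, so v_4 = 5^{−1} = 9 (mod 11).
  i = 5 (α = 6): (6−2)(6−7)(6−3)(6−8) = 4·(−1)·3·(−2) = 24 ≡ 2, so v_5 = 2^{−1} = 6 (mod 11).
  v = [10, 6, 2, 9, 6].
Step 2: syndromes of r = [10, 7, 5, 10, 1] (all sums mod 11).
  S_0 = Σ v_i r_i = 10·10 + 6·7 + 2·5 + 9·10 + 6·1 = 248 ≡ 6.
  S_1 = Σ v_i α_i r_i = 10·2·10 + 6·7·7 + 2·3·5 + 9·8·10 + 6·6·1 = 1280 ≡ 4.
  α_i^2 mod 11 = [4, 5, 9, 9, 3].
  S_2 = Σ v_i α_i^2 r_i = 10·4·10 + 6·5·7 + 2·9·5 + 9·9·10 + 6·3·1 = 1528 ≡ 10.
  S = (6, 4, 10) ≠ 0, so r is not a codeword (an error is present).
Step 3: locate the error. For a single error e at position i, S_ℓ = v_i·e·α_i^ℓ, so α_err = S_1/S_0.
  S_0^{−1} = 6^{−1} = 2 (mod 11), so α_err = 4·2 = 8 ≡ 8 = α_4. Error position i = 4.
  Consistency check: S_2/S_1 = 10·3 = 30 ≡ 8 = α_err ✓ (single-error assumption holds).
Step 4: error magnitude e = S_0/v_4 = S_0·∏_{j≠4}(α_4 − α_j) = 6·5 = 30 ≡ 8 (mod 11).
Step 5: correct position 4: c_4 = r_4 − e = 10 − 8 ≡ 2 (mod 11). Hence c = [10, 7, 5, 2, 1].
  Check: interpolating c through the α_i gives m(x) = 9 + 6·x (degree < 2) with m(α_i) = c_i for every i, so c is indeed a codeword.


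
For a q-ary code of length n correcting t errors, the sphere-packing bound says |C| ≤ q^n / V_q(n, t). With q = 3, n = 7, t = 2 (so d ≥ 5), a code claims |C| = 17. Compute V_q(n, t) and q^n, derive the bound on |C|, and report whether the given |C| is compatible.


V_q(n, t) = 99, q^n = 2187, Hamming bound = 22, |C| = 17 ≤ bound (satisfied).

Step 1: Compute V_q(n, t) = Σ_{j=0}^2 C(n, j) (q−1)^j.
  j = 0: C(7,0)·(2)^0 = 1·1 = 1.
  j = 1: C(7,1)·(2)^1 = 7·2 = 14.
  j = 2: C(7,2)·(2)^2 = 21·4 = 84.
  V_q(n, t) = 1 + 14 + 84 = 99.
Step 2: q^n = 3^7 = 2187.
Step 3: Hamming bound ⌊q^n / V_q(n,t)⌋ = ⌊2187/99⌋ = 22.
Step 4: Compare |C| = 17 to 22: satisfied.
The claimed |C| lies below the Hamming bound.


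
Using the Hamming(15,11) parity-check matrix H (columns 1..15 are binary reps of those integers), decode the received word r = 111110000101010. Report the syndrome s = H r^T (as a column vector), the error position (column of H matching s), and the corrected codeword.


s = (1, 0, 0, 1)^T, error position = 9, corrected codeword c = 111110001101010

Compute s = H r^T mod 2 one row at a time:
  s_1 = 0 + 0 + 1 + 0 + 1 + 0 + 1 + 0 = 3 ≡ 1 (mod 2).
  s_2 = 1 + 1 + 0 + 0 + 1 + 0 + 1 + 0 = 4 ≡ 0 (mod 2).
  s_3 = 1 + 1 + 0 + 0 + 1 + 0 + 1 + 0 = 4 ≡ 0 (mod 2).
  s_4 = 1 + 1 + 1 + 0 + 0 + 0 + 0 + 0 = 3 ≡ 1 (mod 2).
s = (1, 0, 0, 1)^T — this equals column 9 of H (binary 1001), so error is at position 9.
Correct: flip bit 9 of r = 111110000101010 to get c = 111110001101010.


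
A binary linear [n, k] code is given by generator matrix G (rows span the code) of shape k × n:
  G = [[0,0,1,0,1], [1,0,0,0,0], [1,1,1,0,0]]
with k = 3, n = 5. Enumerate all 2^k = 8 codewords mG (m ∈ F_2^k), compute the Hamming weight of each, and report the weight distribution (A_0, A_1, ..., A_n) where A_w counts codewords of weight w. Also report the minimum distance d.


Weight distribution: A_0 = 1, A_1 = 1, A_2 = 3, A_3 = 3. Minimum distance d = 1.

Enumerate all 2^3 = 8 messages m ∈ F_2^3.
For each, compute codeword c = mG in F_2^5, then tally its weight.
  m = 000 → c = 00000, weight = 0.
  m = 100 → c = 00101, weight = 2.
  m = 010 → c = 10000, weight = 1.
  m = 110 → c = 10101, weight = 3.
  m = 001 → c = 11100, weight = 3.
  m = 101 → c = 11001, weight = 3.
  m = 011 → c = 01100, weight = 2.
  m = 111 → c = 01001, weight = 2.
Tally weights:
  weight 0: 1 codewords.
  weight 1: 1 codewords.
  weight 2: 3 codewords.
  weight 3: 3 codewords.
Minimum distance d = smallest w > 0 with A_w > 0 = 1.
Sanity: Σ A_w = 8 = 2^3 = 8 ✓.


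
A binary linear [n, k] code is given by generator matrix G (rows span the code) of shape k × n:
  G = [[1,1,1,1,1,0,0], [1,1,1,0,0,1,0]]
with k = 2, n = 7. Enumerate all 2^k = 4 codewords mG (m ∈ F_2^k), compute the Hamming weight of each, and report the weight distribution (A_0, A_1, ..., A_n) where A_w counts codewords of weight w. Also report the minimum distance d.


Weight distribution: A_0 = 1, A_3 = 1, A_4 = 1, A_5 = 1. Minimum distance d = 3.

Enumerate all 2^2 = 4 messages m ∈ F_2^2.
For each, compute codeword c = mG in F_2^7, then tally its weight.
  m = 00 → c = 0000000, weight = 0.
  m = 10 → c = 1111100, weight = 5.
  m = 01 → c = 1110010, weight = 4.
  m = 11 → c = 0001110, weight = 3.
Tally weights:
  weight 0: 1 codewords.
  weight 3: 1 codewords.
  weight 4: 1 codewords.
  weight 5: 1 codewords.
Minimum distance d = smallest w > 0 with A_w > 0 = 3.
Sanity: Σ A_w = 4 = 2^2 = 4 ✓.


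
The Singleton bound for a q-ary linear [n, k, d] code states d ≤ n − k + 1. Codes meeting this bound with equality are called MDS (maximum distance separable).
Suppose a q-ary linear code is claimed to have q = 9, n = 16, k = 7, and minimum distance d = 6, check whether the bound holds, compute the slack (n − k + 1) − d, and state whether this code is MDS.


Singleton RHS = n − k + 1 = 10, slack = 4, bound satisfied, not MDS.

Singleton bound: d ≤ n − k + 1.
Here n = 16, k = 7, so n − k + 1 = 10.
Given d = 6, check d ≤ 10: YES.
Slack = (n − k + 1) − d = 4.
The code is NOT MDS (slack = 4 > 0).
Description: the claimed parameters are [16, 7, 6]_9; such a code would be non-MDS.


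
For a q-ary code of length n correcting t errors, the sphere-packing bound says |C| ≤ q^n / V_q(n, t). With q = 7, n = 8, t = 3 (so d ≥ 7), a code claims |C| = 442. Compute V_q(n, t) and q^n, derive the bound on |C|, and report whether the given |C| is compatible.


V_q(n, t) = 13153, q^n = 5764801, Hamming bound = 438, |C| = 442 > bound (violated).

Step 1: Compute V_q(n, t) = Σ_{j=0}^3 C(n, j) (q−1)^j.
  j = 0: C(8,0)·(6)^0 = 1·1 = 1.
  j = 1: C(8,1)·(6)^1 = 8·6 = 48.
  j = 2: C(8,2)·(6)^2 = 28·36 = 1008.
  j = 3: C(8,3)·(6)^3 = 56·216 = 12096.
  V_q(n, t) = 1 + 48 + 1008 + 12096 = 13153.
Step 2: q^n = 7^8 = 5764801.
Step 3: Hamming bound ⌊q^n / V_q(n,t)⌋ = ⌊5764801/13153⌋ = 438.
Step 4: Compare |C| = 442 to 438: violated.
The claimed |C| lies above the Hamming bound, so no 7-ary code of length 8 with d ≥ 7 can have 442 codewords.


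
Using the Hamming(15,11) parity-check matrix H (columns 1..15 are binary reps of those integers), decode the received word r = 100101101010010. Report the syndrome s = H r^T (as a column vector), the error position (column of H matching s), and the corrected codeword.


s = (1, 0, 0, 0)^T, error position = 8, corrected codeword c = 100101111010010

Compute s = H r^T mod 2 one row at a time:
  s_1 = 0 + 1 + 0 + 1 + 0 + 0 + 1 + 0 = 3 ≡ 1 (mod 2).
  s_2 = 1 + 0 + 1 + 1 + 0 + 0 + 1 + 0 = 4 ≡ 0 (mod 2).
  s_3 = 0 + 0 + 1 + 1 + 0 + 1 + 1 + 0 = 4 ≡ 0 (mod 2).
  s_4 = 1 + 0 + 0 + 1 + 1 + 1 + 0 + 0 = 4 ≡ 0 (mod 2).
s = (1, 0, 0, 0)^T — this equals column 8 of H (binary 1000), so error is at position 8.
Correct: flip bit 8 of r = 100101101010010 to get c = 100101111010010.


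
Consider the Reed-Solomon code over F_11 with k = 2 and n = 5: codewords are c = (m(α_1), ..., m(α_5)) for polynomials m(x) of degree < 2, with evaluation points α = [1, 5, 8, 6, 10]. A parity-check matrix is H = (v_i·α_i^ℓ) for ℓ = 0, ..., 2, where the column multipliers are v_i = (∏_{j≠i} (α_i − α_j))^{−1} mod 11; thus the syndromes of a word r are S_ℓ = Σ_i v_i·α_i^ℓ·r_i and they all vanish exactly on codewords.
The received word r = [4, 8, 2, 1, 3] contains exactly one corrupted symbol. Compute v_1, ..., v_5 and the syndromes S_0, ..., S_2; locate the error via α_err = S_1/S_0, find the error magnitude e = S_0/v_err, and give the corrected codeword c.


S = (4, 9, 1), error at position 2, error magnitude e = 2, c = [4, 6, 2, 1, 3].

Step 1: column multipliers v_i = (∏_{j≠i}(α_i − α_j))^{−1} mod 11.
  i = 1 (α = 1): (1−5)(1−8)(1−6)(1−10) = (−4)·(−7)·(−5)·(−9) = 1260 ≡ 6, so v_1 = 6^{−1} = 2 (mod 11).
  i = 2 (α = 5): (5−1)(5−8)(5−6)(5−10) = 4·(−3)·(−1)·(−5) = −60 ≡ 6, so v_2 = 6^{−1} = 2 (mod 11).
  i = 3 (α = 8): (8−1)(8−5)(8−6)(8−10) = 7·3·2·(−2) = −84 ≡ 4, so v_3 = 4^{−1} = 3 (mod 11).
  i = 4 (α = 6): (6−1)(6−5)(6−8)(6−10) = 5·1·(−2)·(−4) = 40 ≡ 7, so v_4 = 7^{−1} = 8 (mod 11).
  i = 5 (α = 10): (10−1)(10−5)(10−8)(10−6) = 9·5·2·4 = 360 ≡ 8, so v_5 = 8^{−1} = 7 (mod 11).
  v = [2, 2, 3, 8, 7].
Step 2: syndromes of r = [4, 8, 2, 1, 3] (all sums mod 11).
  S_0 = Σ v_i r_i = 2·4 + 2·8 + 3·2 + 8·1 + 7·3 = 59 ≡ 4.
  S_1 = Σ v_i α_i r_i = 2·1·4 + 2·5·8 + 3·8·2 + 8·6·1 + 7·10·3 = 394 ≡ 9.
  α_i^2 mod 11 = [1, 3, 9, 3, 1].
  S_2 = Σ v_i α_i^2 r_i = 2·1·4 + 2·3·8 + 3·9·2 + 8·3·1 + 7·1·3 = 155 ≡ 1.
  S = (4, 9, 1) ≠ 0, so r is not a codeword (an error is present).
Step 3: locate the error. For a single error e at position i, S_ℓ = v_i·e·α_i^ℓ, so α_err = S_1/S_0.
  S_0^{−1} = 4^{−1} = 3 (mod 11), so α_err = 9·3 = 27 ≡ 5 = α_2. Error position i = 2.
  Consistency check: S_2/S_1 = 1·5 = 5 ≡ 5 = α_err ✓ (single-error assumption holds).
Step 4: error magnitude e = S_0/v_2 = S_0·∏_{j≠2}(α_2 − α_j) = 4·6 = 24 ≡ 2 (mod 11).
Step 5: correct position 2: c_2 = r_2 − e = 8 − 2 ≡ 6 (mod 11). Hence c = [4, 6, 2, 1, 3].
  Check: interpolating c through the α_i gives m(x) = 9 + 6·x (degree < 2) with m(α_i) = c_i for every i, so c is indeed a codeword.


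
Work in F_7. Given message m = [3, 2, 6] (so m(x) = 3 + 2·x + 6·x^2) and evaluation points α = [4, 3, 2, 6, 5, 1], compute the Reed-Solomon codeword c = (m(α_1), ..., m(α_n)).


c = [2, 0, 3, 0, 2, 4]

Message polynomial: m(x) = 3 + 2·x + 6·x^2 (mod 7).
For each evaluation point α_i, compute m(α_i) mod 7:
  α_1 = 4: Horner steps 6 → 5 → 2, so m(4) = 2.
  α_2 = 3: Horner steps 6 → 6 → 0, so m(3) = 0.
  α_3 = 2: Horner steps 6 → 0 → 3, so m(2) = 3.
  α_4 = 6: Horner steps 6 → 3 → 0, so m(6) = 0.
  α_5 = 5: Horner steps 6 → 4 → 2, so m(5) = 2.
  α_6 = 1: Horner steps 6 → 1 → 4, so m(1) = 4.
Codeword c = [2, 0, 3, 0, 2, 4] ∈ F_7^6.


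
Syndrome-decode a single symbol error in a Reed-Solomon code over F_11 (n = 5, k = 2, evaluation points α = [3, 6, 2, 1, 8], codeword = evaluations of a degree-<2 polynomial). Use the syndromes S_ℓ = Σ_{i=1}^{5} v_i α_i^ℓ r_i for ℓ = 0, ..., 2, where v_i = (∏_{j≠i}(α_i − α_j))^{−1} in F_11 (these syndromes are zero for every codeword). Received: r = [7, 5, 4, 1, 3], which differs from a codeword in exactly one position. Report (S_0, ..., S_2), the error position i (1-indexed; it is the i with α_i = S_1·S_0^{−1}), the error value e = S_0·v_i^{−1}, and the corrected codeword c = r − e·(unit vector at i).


S = (7, 1, 8), error at position 5, error magnitude e = 3, c = [7, 5, 4, 1, 0].

Step 1: column multipliers v_i = (∏_{j≠i}(α_i − α_j))^{−1} mod 11.
  i = 1 (α = 3): (3−6)(3−2)(3−1)(3−8) = (−3)·1·2·(−5) = 30 ≡ 8, so v_1 = 8^{−1} = 7 (mod 11).
  i = 2 (α = 6): (6−3)(6−2)(6−1)(6−8) = 3·4·5·(−2) = −120 ≡ 1, so v_2 = 1^{−1} = 1 (mod 11).
  i = 3 (α = 2): (2−3)(2−6)(2−1)(2−8) = (−1)·(−4)·1·(−6) = −24 ≡ 9, so v_3 = 9^{−1} = 5 (mod 11).
  i = 4 (α = 1): (1−3)(1−6)(1−2)(1−8) = (−2)·(−5)·(−1)·(−7) = 70 ≡ 4, so v_4 = 4^{−1} = 3 (mod 11).
  i = 5 (α = 8): (8−3)(8−6)(8−2)(8−1) = 5·2·6·7 = 420 ≡ 2, so v_5 = 2^{−1} = 6 (mod 11).
  v = [7, 1, 5, 3, 6].
Step 2: syndromes of r = [7, 5, 4, 1, 3] (all sums mod 11).
  S_0 = Σ v_i r_i = 7·7 + 1·5 + 5·4 + 3·1 + 6·3 = 95 ≡ 7.
  S_1 = Σ v_i α_i r_i = 7·3·7 + 1·6·5 + 5·2·4 + 3·1·1 + 6·8·3 = 364 ≡ 1.
  α_i^2 mod 11 = [9, 3, 4, 1, 9].
  S_2 = Σ v_i α_i^2 r_i = 7·9·7 + 1·3·5 + 5·4·4 + 3·1·1 + 6·9·3 = 701 ≡ 8.
  S = (7, 1, 8) ≠ 0, so r is not a codeword (an error is present).
Step 3: locate the error. For a single error e at position i, S_ℓ = v_i·e·α_i^ℓ, so α_err = S_1/S_0.
  S_0^{−1} = 7^{−1} = 8 (mod 11), so α_err = 1·8 = 8 ≡ 8 = α_5. Error position i = 5.
  Consistency check: S_2/S_1 = 8·1 = 8 ≡ 8 = α_err ✓ (single-error assumption holds).
Step 4: error magnitude e = S_0/v_5 = S_0·∏_{j≠5}(α_5 − α_j) = 7·2 = 14 ≡ 3 (mod 11).
Step 5: correct position 5: c_5 = r_5 − e = 3 − 3 ≡ 0 (mod 11). Hence c = [7, 5, 4, 1, 0].
  Check: interpolating c through the α_i gives m(x) = 9 + 3·x (degree < 2) with m(α_i) = c_i for every i, so c is indeed a codeword.


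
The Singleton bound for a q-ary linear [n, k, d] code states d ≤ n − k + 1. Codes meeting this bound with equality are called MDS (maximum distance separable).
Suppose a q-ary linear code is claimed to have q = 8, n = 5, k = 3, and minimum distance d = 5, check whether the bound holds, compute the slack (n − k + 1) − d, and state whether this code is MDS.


Singleton RHS = n − k + 1 = 3, slack = -2, bound violated (no such code; not MDS).

Singleton bound: d ≤ n − k + 1.
Here n = 5, k = 3, so n − k + 1 = 3.
Given d = 5, check d ≤ 3: NO.
Slack = (n − k + 1) − d = -2.
The slack is negative: d = 5 exceeds n − k + 1 = 3 by 2, so the Singleton bound is violated and no linear [5, 3, 5]_8 code can exist. In particular it is not MDS (MDS requires d = n − k + 1 exactly).
Description: the claimed parameters are [5, 3, 5]_8; such a code would be impossible (violates the Singleton bound).


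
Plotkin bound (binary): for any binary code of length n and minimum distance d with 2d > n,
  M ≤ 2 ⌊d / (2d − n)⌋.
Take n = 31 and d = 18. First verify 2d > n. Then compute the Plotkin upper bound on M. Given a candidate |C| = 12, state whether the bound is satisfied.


Plotkin bound M ≤ 6; given |C| = 12 > bound (violated).

Check applicability: 2d = 36, n = 31.
2d − n = 5 > 0, so Plotkin applies.
Compute d/(2d−n) = 18/5 ≈ 3.6000.
⌊d/(2d−n)⌋ = 3.
Plotkin bound: M ≤ 2·3 = 6.
Given |C| = 12, check: VIOLATED.
This |C| is above the Plotkin bound, so no binary code with n = 31, d = 18 and 12 codewords exists.


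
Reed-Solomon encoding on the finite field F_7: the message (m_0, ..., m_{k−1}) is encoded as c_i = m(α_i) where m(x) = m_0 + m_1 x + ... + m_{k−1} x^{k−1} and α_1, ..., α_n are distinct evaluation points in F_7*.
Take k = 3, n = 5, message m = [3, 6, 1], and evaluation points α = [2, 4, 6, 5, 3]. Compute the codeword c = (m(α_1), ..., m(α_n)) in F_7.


c = [5, 1, 5, 2, 2]

Message polynomial: m(x) = 3 + 6·x + 1·x^2 (mod 7).
For each evaluation point α_i, compute m(α_i) mod 7:
  α_1 = 2: Horner steps 1 → 1 → 5, so m(2) = 5.
  α_2 = 4: Horner steps 1 → 3 → 1, so m(4) = 1.
  α_3 = 6: Horner steps 1 → 5 → 5, so m(6) = 5.
  α_4 = 5: Horner steps 1 → 4 → 2, so m(5) = 2.
  α_5 = 3: Horner steps 1 → 2 → 2, so m(3) = 2.
Codeword c = [5, 1, 5, 2, 2] ∈ F_7^5.


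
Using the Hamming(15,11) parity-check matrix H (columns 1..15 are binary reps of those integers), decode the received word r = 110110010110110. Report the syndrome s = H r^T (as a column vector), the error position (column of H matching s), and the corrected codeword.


s = (1, 0, 0, 0)^T, error position = 8, corrected codeword c = 110110000110110

Compute s = H r^T mod 2 one row at a time:
  s_1 = 1 + 0 + 1 + 1 + 0 + 1 + 1 + 0 = 5 ≡ 1 (mod 2).
  s_2 = 1 + 1 + 0 + 0 + 0 + 1 + 1 + 0 = 4 ≡ 0 (mod 2).
  s_3 = 1 + 0 + 0 + 0 + 1 + 1 + 1 + 0 = 4 ≡ 0 (mod 2).
  s_4 = 1 + 0 + 1 + 0 + 0 + 1 + 1 + 0 = 4 ≡ 0 (mod 2).
s = (1, 0, 0, 0)^T — this equals column 8 of H (binary 1000), so error is at position 8.
Correct: flip bit 8 of r = 110110010110110 to get c = 110110000110110.


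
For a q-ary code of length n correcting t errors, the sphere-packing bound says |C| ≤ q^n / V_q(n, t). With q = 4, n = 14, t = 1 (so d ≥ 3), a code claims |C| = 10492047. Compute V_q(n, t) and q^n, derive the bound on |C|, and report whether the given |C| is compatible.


V_q(n, t) = 43, q^n = 268435456, Hamming bound = 6242685, |C| = 10492047 > bound (violated).

Step 1: Compute V_q(n, t) = Σ_{j=0}^1 C(n, j) (q−1)^j.
  j = 0: C(14,0)·(3)^0 = 1·1 = 1.
  j = 1: C(14,1)·(3)^1 = 14·3 = 42.
  V_q(n, t) = 1 + 42 = 43.
Step 2: q^n = 4^14 = 268435456.
Step 3: Hamming bound ⌊q^n / V_q(n,t)⌋ = ⌊268435456/43⌋ = 6242685.
Step 4: Compare |C| = 10492047 to 6242685: violated.
The claimed |C| lies above the Hamming bound, so no 4-ary code of length 14 with d ≥ 3 can have 10492047 codewords.


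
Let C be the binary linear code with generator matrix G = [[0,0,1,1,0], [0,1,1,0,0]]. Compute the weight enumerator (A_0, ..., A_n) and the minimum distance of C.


Weight distribution: A_0 = 1, A_2 = 3. Minimum distance d = 2.

Enumerate all 2^2 = 4 messages m ∈ F_2^2.
For each, compute codeword c = mG in F_2^5, then tally its weight.
  m = 00 → c = 00000, weight = 0.
  m = 10 → c = 00110, weight = 2.
  m = 01 → c = 01100, weight = 2.
  m = 11 → c = 01010, weight = 2.
Tally weights:
  weight 0: 1 codewords.
  weight 2: 3 codewords.
Minimum distance d = smallest w > 0 with A_w > 0 = 2.
Sanity: Σ A_w = 4 = 2^2 = 4 ✓.


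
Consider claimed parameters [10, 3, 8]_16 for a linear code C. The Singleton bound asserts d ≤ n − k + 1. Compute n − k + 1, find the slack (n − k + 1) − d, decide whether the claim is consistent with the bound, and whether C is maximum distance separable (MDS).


Singleton RHS = n − k + 1 = 8, slack = 0, bound satisfied, MDS.

Singleton bound: d ≤ n − k + 1.
Here n = 10, k = 3, so n − k + 1 = 8.
Given d = 8, check d ≤ 8: YES.
Slack = (n − k + 1) − d = 0.
The code is MDS (slack = 0).
Description: the claimed parameters are [10, 3, 8]_16; such a code would be MDS (meets Singleton bound).


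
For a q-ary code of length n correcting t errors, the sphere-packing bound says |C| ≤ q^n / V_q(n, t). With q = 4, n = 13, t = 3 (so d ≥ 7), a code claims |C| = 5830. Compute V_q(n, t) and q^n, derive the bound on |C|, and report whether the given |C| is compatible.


V_q(n, t) = 8464, q^n = 67108864, Hamming bound = 7928, |C| = 5830 ≤ bound (satisfied).

Step 1: Compute V_q(n, t) = Σ_{j=0}^3 C(n, j) (q−1)^j.
  j = 0: C(13,0)·(3)^0 = 1·1 = 1.
  j = 1: C(13,1)·(3)^1 = 13·3 = 39.
  j = 2: C(13,2)·(3)^2 = 78·9 = 702.
  j = 3: C(13,3)·(3)^3 = 286·27 = 7722.
  V_q(n, t) = 1 + 39 + 702 + 7722 = 8464.
Step 2: q^n = 4^13 = 67108864.
Step 3: Hamming bound ⌊q^n / V_q(n,t)⌋ = ⌊67108864/8464⌋ = 7928.
Step 4: Compare |C| = 5830 to 7928: satisfied.
The claimed |C| lies below the Hamming bound.


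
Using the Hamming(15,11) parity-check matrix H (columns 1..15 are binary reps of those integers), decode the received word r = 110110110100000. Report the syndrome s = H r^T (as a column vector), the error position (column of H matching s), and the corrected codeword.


s = (0, 1, 1, 1)^T, error position = 7, corrected codeword c = 110110010100000

Compute s = H r^T mod 2 one row at a time:
  s_1 = 1 + 0 + 1 + 0 + 0 + 0 + 0 + 0 = 2 ≡ 0 (mod 2).
  s_2 = 1 + 1 + 0 + 1 + 0 + 0 + 0 + 0 = 3 ≡ 1 (mod 2).
  s_3 = 1 + 0 + 0 + 1 + 1 + 0 + 0 + 0 = 3 ≡ 1 (mod 2).
  s_4 = 1 + 0 + 1 + 1 + 0 + 0 + 0 + 0 = 3 ≡ 1 (mod 2).
s = (0, 1, 1, 1)^T — this equals column 7 of H (binary 0111), so error is at position 7.
Correct: flip bit 7 of r = 110110110100000 to get c = 110110010100000.


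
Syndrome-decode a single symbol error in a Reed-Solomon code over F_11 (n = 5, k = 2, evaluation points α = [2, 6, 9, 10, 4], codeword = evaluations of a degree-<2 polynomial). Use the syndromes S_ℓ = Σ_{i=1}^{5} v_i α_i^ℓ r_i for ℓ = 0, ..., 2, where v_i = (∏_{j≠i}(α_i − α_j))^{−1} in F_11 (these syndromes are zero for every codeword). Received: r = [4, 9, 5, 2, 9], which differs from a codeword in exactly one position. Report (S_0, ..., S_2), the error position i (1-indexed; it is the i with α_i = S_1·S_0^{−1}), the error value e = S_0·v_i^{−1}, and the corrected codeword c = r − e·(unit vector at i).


S = (9, 10, 5), error at position 2, error magnitude e = 6, c = [4, 3, 5, 2, 9].

Step 1: column multipliers v_i = (∏_{j≠i}(α_i − α_j))^{−1} mod 11.
  i = 1 (α = 2): (2−6)(2−9)(2−10)(2−4) = (−4)·(−7)·(−8)·(−2) = 448 ≡ 8, so v_1 = 8^{−1} = 7 (mod 11).
  i = 2 (α = 6): (6−2)(6−9)(6−10)(6−4) = 4·(−3)·(−4)·2 = 96 ≡ 8, so v_2 = 8^{−1} = 7 (mod 11).
  i = 3 (α = 9): (9−2)(9−6)(9−10)(9−4) = 7·3·(−1)·5 = −105 ≡ 5, so v_3 = 5^{−1} = 9 (mod 11).
  i = 4 (α = 10): (10−2)(10−6)(10−9)(10−4) = 8·4·1·6 = 192 ≡ 5, so v_4 = 5^{−1} = 9 (mod 11).
  i = 5 (α = 4): (4−2)(4−6)(4−9)(4−10) = 2·(−2)·(−5)·(−6) = −120 ≡ 1, so v_5 = 1^{−1} = 1 (mod 11).
  v = [7, 7, 9, 9, 1].
Step 2: syndromes of r = [4, 9, 5, 2, 9] (all sums mod 11).
  S_0 = Σ v_i r_i = 7·4 + 7·9 + 9·5 + 9·2 + 1·9 = 163 ≡ 9.
  S_1 = Σ v_i α_i r_i = 7·2·4 + 7·6·9 + 9·9·5 + 9·10·2 + 1·4·9 = 1055 ≡ 10.
  α_i^2 mod 11 = [4, 3, 4, 1, 5].
  S_2 = Σ v_i α_i^2 r_i = 7·4·4 + 7·3·9 + 9·4·5 + 9·1·2 + 1·5·9 = 544 ≡ 5.
  S = (9, 10, 5) ≠ 0, so r is not a codeword (an error is present).
Step 3: locate the error. For a single error e at position i, S_ℓ = v_i·e·α_i^ℓ, so α_err = S_1/S_0.
  S_0^{−1} = 9^{−1} = 5 (mod 11), so α_err = 10·5 = 50 ≡ 6 = α_2. Error position i = 2.
  Consistency check: S_2/S_1 = 5·10 = 50 ≡ 6 = α_err ✓ (single-error assumption holds).
Step 4: error magnitude e = S_0/v_2 = S_0·∏_{j≠2}(α_2 − α_j) = 9·8 = 72 ≡ 6 (mod 11).
Step 5: correct position 2: c_2 = r_2 − e = 9 − 6 ≡ 3 (mod 11). Hence c = [4, 3, 5, 2, 9].
  Check: interpolating c through the α_i gives m(x) = 10 + 8·x (degree < 2) with m(α_i) = c_i for every i, so c is indeed a codeword.


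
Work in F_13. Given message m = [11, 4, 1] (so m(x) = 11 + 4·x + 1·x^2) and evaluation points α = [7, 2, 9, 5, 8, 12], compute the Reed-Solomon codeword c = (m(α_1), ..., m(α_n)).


c = [10, 10, 11, 4, 3, 8]

Message polynomial: m(x) = 11 + 4·x + 1·x^2 (mod 13).
For each evaluation point α_i, compute m(α_i) mod 13:
  α_1 = 7: Horner steps 1 → 11 → 10, so m(7) = 10.
  α_2 = 2: Horner steps 1 → 6 → 10, so m(2) = 10.
  α_3 = 9: Horner steps 1 → 0 → 11, so m(9) = 11.
  α_4 = 5: Horner steps 1 → 9 → 4, so m(5) = 4.
  α_5 = 8: Horner steps 1 → 12 → 3, so m(8) = 3.
  α_6 = 12: Horner steps 1 → 3 → 8, so m(12) = 8.
Codeword c = [10, 10, 11, 4, 3, 8] ∈ F_13^6.


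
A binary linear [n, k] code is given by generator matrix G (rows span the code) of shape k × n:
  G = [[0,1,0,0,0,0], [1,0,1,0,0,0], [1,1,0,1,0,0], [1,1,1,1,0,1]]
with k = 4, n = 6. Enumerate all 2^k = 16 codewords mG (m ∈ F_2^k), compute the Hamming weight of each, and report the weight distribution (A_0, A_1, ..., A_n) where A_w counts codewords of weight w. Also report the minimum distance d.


Weight distribution: A_0 = 1, A_1 = 1, A_2 = 6, A_3 = 6, A_4 = 1, A_5 = 1. Minimum distance d = 1.

Enumerate all 2^4 = 16 messages m ∈ F_2^4.
For each, compute codeword c = mG in F_2^6, then tally its weight.
  m = 0000 → c = 000000, weight = 0.
  m = 1000 → c = 010000, weight = 1.
  m = 0100 → c = 101000, weight = 2.
  m = 1100 → c = 111000, weight = 3.
  m = 0010 → c = 110100, weight = 3.
  m = 1010 → c = 100100, weight = 2.
  m = 0110 → c = 011100, weight = 3.
  m = 1110 → c = 001100, weight = 2.
  m = 0001 → c = 111101, weight = 5.
  m = 1001 → c = 101101, weight = 4.
  m = 0101 → c = 010101, weight = 3.
  m = 1101 → c = 000101, weight = 2.
  m = 0011 → c = 001001, weight = 2.
  m = 1011 → c = 011001, weight = 3.
  m = 0111 → c = 100001, weight = 2.
  m = 1111 → c = 110001, weight = 3.
Tally weights:
  weight 0: 1 codewords.
  weight 1: 1 codewords.
  weight 2: 6 codewords.
  weight 3: 6 codewords.
  weight 4: 1 codewords.
  weight 5: 1 codewords.
Minimum distance d = smallest w > 0 with A_w > 0 = 1.
Sanity: Σ A_w = 16 = 2^4 = 16 ✓.


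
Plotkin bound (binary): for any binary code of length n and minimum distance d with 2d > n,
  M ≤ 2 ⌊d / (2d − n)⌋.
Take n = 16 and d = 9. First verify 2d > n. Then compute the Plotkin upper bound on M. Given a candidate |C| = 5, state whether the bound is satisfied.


Plotkin bound M ≤ 8; given |C| = 5 ≤ bound (satisfied).

Check applicability: 2d = 18, n = 16.
2d − n = 2 > 0, so Plotkin applies.
Compute d/(2d−n) = 9/2 ≈ 4.5000.
⌊d/(2d−n)⌋ = 4.
Plotkin bound: M ≤ 2·4 = 8.
Given |C| = 5, check: satisfied.
This |C| is below the Plotkin bound.


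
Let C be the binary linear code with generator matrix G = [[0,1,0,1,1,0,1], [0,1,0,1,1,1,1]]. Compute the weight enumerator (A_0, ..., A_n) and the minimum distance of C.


Weight distribution: A_0 = 1, A_1 = 1, A_4 = 1, A_5 = 1. Minimum distance d = 1.

Enumerate all 2^2 = 4 messages m ∈ F_2^2.
For each, compute codeword c = mG in F_2^7, then tally its weight.
  m = 00 → c = 0000000, weight = 0.
  m = 10 → c = 0101101, weight = 4.
  m = 01 → c = 0101111, weight = 5.
  m = 11 → c = 0000010, weight = 1.
Tally weights:
  weight 0: 1 codewords.
  weight 1: 1 codewords.
  weight 4: 1 codewords.
  weight 5: 1 codewords.
Minimum distance d = smallest w > 0 with A_w > 0 = 1.
Sanity: Σ A_w = 4 = 2^2 = 4 ✓.


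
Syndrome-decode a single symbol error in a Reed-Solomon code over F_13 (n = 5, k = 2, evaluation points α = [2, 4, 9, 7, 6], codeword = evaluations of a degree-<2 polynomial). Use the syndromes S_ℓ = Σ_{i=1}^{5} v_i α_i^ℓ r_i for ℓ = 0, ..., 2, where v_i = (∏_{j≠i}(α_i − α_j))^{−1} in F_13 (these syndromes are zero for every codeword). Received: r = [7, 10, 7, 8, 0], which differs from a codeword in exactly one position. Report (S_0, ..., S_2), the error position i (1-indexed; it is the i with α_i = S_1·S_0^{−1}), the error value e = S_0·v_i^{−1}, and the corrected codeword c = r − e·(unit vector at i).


S = (11, 8, 7), error at position 3, error magnitude e = 9, c = [7, 10, 11, 8, 0].

Step 1: column multipliers v_i = (∏_{j≠i}(α_i − α_j))^{−1} mod 13.
  i = 1 (α = 2): (2−4)(2−9)(2−7)(2−6) = (−2)·(−7)·(−5)·(−4) = 280 ≡ 7, so v_1 = 7^{−1} = 2 (mod 13).
  i = 2 (α = 4): (4−2)(4−9)(4−7)(4−6) = 2·(−5)·(−3)·(−2) = −60 ≡ 5, so v_2 = 5^{−1} = 8 (mod 13).
  i = 3 (α = 9): (9−2)(9−4)(9−7)(9−6) = 7·5·2·3 = 210 ≡ 2, so v_3 = 2^{−1} = 7 (mod 13).
  i = 4 (α = 7): (7−2)(7−4)(7−9)(7−6) = 5·3·(−2)·1 = −30 ≡ 9, so v_4 = 9^{−1} = 3 (mod 13).
  i = 5 (α = 6): (6−2)(6−4)(6−9)(6−7) = 4·2·(−3)·(−1) = 24 ≡ 11, so v_5 = 11^{−1} = 6 (mod 13).
  v = [2, 8, 7, 3, 6].
Step 2: syndromes of r = [7, 10, 7, 8, 0] (all sums mod 13).
  S_0 = Σ v_i r_i = 2·7 + 8·10 + 7·7 + 3·8 + 6·0 = 167 ≡ 11.
  S_1 = Σ v_i α_i r_i = 2·2·7 + 8·4·10 + 7·9·7 + 3·7·8 + 6·6·0 = 957 ≡ 8.
  α_i^2 mod 13 = [4, 3, 3, 10, 10].
  S_2 = Σ v_i α_i^2 r_i = 2·4·7 + 8·3·10 + 7·3·7 + 3·10·8 + 6·10·0 = 683 ≡ 7.
  S = (11, 8, 7) ≠ 0, so r is not a codeword (an error is present).
Step 3: locate the error. For a single error e at position i, S_ℓ = v_i·e·α_i^ℓ, so α_err = S_1/S_0.
  S_0^{−1} = 11^{−1} = 6 (mod 13), so α_err = 8·6 = 48 ≡ 9 = α_3. Error position i = 3.
  Consistency check: S_2/S_1 = 7·5 = 35 ≡ 9 = α_err ✓ (single-error assumption holds).
Step 4: error magnitude e = S_0/v_3 = S_0·∏_{j≠3}(α_3 − α_j) = 11·2 = 22 ≡ 9 (mod 13).
Step 5: correct position 3: c_3 = r_3 − e = 7 − 9 ≡ 11 (mod 13). Hence c = [7, 10, 11, 8, 0].
  Check: interpolating c through the α_i gives m(x) = 4 + 8·x (degree < 2) with m(α_i) = c_i for every i, so c is indeed a codeword.


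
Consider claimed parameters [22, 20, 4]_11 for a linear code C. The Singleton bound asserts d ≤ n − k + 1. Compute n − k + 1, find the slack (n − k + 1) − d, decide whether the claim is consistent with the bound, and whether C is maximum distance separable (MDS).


Singleton RHS = n − k + 1 = 3, slack = -1, bound violated (no such code; not MDS).

Singleton bound: d ≤ n − k + 1.
Here n = 22, k = 20, so n − k + 1 = 3.
Given d = 4, check d ≤ 3: NO.
Slack = (n − k + 1) − d = -1.
The slack is negative: d = 4 exceeds n − k + 1 = 3 by 1, so the Singleton bound is violated and no linear [22, 20, 4]_11 code can exist. In particular it is not MDS (MDS requires d = n − k + 1 exactly).
Description: the claimed parameters are [22, 20, 4]_11; such a code would be impossible (violates the Singleton bound).


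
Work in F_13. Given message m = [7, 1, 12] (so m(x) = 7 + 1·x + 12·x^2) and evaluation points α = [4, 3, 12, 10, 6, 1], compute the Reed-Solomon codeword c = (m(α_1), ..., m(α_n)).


c = [8, 1, 5, 8, 3, 7]

Message polynomial: m(x) = 7 + 1·x + 12·x^2 (mod 13).
For each evaluation point α_i, compute m(α_i) mod 13:
  α_1 = 4: Horner steps 12 → 10 → 8, so m(4) = 8.
  α_2 = 3: Horner steps 12 → 11 → 1, so m(3) = 1.
  α_3 = 12: Horner steps 12 → 2 → 5, so m(12) = 5.
  α_4 = 10: Horner steps 12 → 4 → 8, so m(10) = 8.
  α_5 = 6: Horner steps 12 → 8 → 3, so m(6) = 3.
  α_6 = 1: Horner steps 12 → 0 → 7, so m(1) = 7.
Codeword c = [8, 1, 5, 8, 3, 7] ∈ F_13^6.


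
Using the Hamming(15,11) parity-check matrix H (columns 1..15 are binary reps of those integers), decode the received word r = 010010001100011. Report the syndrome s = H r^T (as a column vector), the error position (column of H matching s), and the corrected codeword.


s = (0, 1, 0, 1)^T, error position = 5, corrected codeword c = 010000001100011

Compute s = H r^T mod 2 one row at a time:
  s_1 = 0 + 1 + 1 + 0 + 0 + 0 + 1 + 1 = 4 ≡ 0 (mod 2).
  s_2 = 0 + 1 + 0 + 0 + 0 + 0 + 1 + 1 = 3 ≡ 1 (mod 2).
  s_3 = 1 + 0 + 0 + 0 + 1 + 0 + 1 + 1 = 4 ≡ 0 (mod 2).
  s_4 = 0 + 0 + 1 + 0 + 1 + 0 + 0 + 1 = 3 ≡ 1 (mod 2).
s = (0, 1, 0, 1)^T — this equals column 5 of H (binary 0101), so error is at position 5.
Correct: flip bit 5 of r = 010010001100011 to get c = 010000001100011.


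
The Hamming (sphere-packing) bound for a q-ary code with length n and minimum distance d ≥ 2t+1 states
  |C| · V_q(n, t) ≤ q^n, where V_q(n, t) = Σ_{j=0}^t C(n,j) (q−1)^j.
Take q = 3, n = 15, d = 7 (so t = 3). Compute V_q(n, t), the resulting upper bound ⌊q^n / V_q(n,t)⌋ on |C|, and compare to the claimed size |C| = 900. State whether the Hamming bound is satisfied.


V_q(n, t) = 4091, q^n = 14348907, Hamming bound = 3507, |C| = 900 ≤ bound (satisfied).

Step 1: Compute V_q(n, t) = Σ_{j=0}^3 C(n, j) (q−1)^j.
  j = 0: C(15,0)·(2)^0 = 1·1 = 1.
  j = 1: C(15,1)·(2)^1 = 15·2 = 30.
  j = 2: C(15,2)·(2)^2 = 105·4 = 420.
  j = 3: C(15,3)·(2)^3 = 455·8 = 3640.
  V_q(n, t) = 1 + 30 + 420 + 3640 = 4091.
Step 2: q^n = 3^15 = 14348907.
Step 3: Hamming bound ⌊q^n / V_q(n,t)⌋ = ⌊14348907/4091⌋ = 3507.
Step 4: Compare |C| = 900 to 3507: satisfied.
The claimed |C| lies below the Hamming bound.


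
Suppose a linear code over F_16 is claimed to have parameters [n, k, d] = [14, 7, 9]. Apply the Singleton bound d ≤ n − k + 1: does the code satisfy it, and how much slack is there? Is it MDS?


Singleton RHS = n − k + 1 = 8, slack = -1, bound violated (no such code; not MDS).

Singleton bound: d ≤ n − k + 1.
Here n = 14, k = 7, so n − k + 1 = 8.
Given d = 9, check d ≤ 8: NO.
Slack = (n − k + 1) − d = -1.
The slack is negative: d = 9 exceeds n − k + 1 = 8 by 1, so the Singleton bound is violated and no linear [14, 7, 9]_16 code can exist. In particular it is not MDS (MDS requires d = n − k + 1 exactly).
Description: the claimed parameters are [14, 7, 9]_16; such a code would be impossible (violates the Singleton bound).


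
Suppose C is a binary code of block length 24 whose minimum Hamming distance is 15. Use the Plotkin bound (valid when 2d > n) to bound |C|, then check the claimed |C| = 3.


Plotkin bound M ≤ 4; given |C| = 3 ≤ bound (satisfied).

Check applicability: 2d = 30, n = 24.
2d − n = 6 > 0, so Plotkin applies.
Compute d/(2d−n) = 15/6 ≈ 2.5000.
⌊d/(2d−n)⌋ = 2.
Plotkin bound: M ≤ 2·2 = 4.
Given |C| = 3, check: satisfied.
This |C| is below the Plotkin bound.


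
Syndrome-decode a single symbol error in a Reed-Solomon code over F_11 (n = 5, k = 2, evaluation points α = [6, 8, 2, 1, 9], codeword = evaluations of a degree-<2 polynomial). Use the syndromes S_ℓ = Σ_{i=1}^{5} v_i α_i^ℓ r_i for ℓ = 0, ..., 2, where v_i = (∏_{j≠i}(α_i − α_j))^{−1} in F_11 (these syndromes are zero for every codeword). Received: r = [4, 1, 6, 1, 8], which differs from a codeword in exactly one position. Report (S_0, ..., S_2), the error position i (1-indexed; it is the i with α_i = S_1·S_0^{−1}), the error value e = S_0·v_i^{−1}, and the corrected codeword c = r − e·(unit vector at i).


S = (5, 7, 1), error at position 2, error magnitude e = 9, c = [4, 3, 6, 1, 8].

Step 1: column multipliers v_i = (∏_{j≠i}(α_i − α_j))^{−1} mod 11.
  i = 1 (α = 6): (6−8)(6−2)(6−1)(6−9) = (−2)·4·5·(−3) = 120 ≡ 10, so v_1 = 10^{−1} = 10 (mod 11).
  i = 2 (α = 8): (8−6)(8−2)(8−1)(8−9) = 2·6·7·(−1) = −84 ≡ 4, so v_2 = 4^{−1} = 3 (mod 11).
  i = 3 (α = 2): (2−6)(2−8)(2−1)(2−9) = (−4)·(−6)·1·(−7) = −168 ≡ 8, so v_3 = 8^{−1} = 7 (mod 11).
  i = 4 (α = 1): (1−6)(1−8)(1−2)(1−9) = (−5)·(−7)·(−1)·(−8) = 280 ≡ 5, so v_4 = 5^{−1} = 9 (mod 11).
  i = 5 (α = 9): (9−6)(9−8)(9−2)(9−1) = 3·1·7·8 = 168 ≡ 3, so v_5 = 3^{−1} = 4 (mod 11).
  v = [10, 3, 7, 9, 4].
Step 2: syndromes of r = [4, 1, 6, 1, 8] (all sums mod 11).
  S_0 = Σ v_i r_i = 10·4 + 3·1 + 7·6 + 9·1 + 4·8 = 126 ≡ 5.
  S_1 = Σ v_i α_i r_i = 10·6·4 + 3·8·1 + 7·2·6 + 9·1·1 + 4·9·8 = 645 ≡ 7.
  α_i^2 mod 11 = [3, 9, 4, 1, 4].
  S_2 = Σ v_i α_i^2 r_i = 10·3·4 + 3·9·1 + 7·4·6 + 9·1·1 + 4·4·8 = 452 ≡ 1.
  S = (5, 7, 1) ≠ 0, so r is not a codeword (an error is present).
Step 3: locate the error. For a single error e at position i, S_ℓ = v_i·e·α_i^ℓ, so α_err = S_1/S_0.
  S_0^{−1} = 5^{−1} = 9 (mod 11), so α_err = 7·9 = 63 ≡ 8 = α_2. Error position i = 2.
  Consistency check: S_2/S_1 = 1·8 = 8 ≡ 8 = α_err ✓ (single-error assumption holds).
Step 4: error magnitude e = S_0/v_2 = S_0·∏_{j≠2}(α_2 − α_j) = 5·4 = 20 ≡ 9 (mod 11).
Step 5: correct position 2: c_2 = r_2 − e = 1 − 9 ≡ 3 (mod 11). Hence c = [4, 3, 6, 1, 8].
  Check: interpolating c through the α_i gives m(x) = 7 + 5·x (degree < 2) with m(α_i) = c_i for every i, so c is indeed a codeword.


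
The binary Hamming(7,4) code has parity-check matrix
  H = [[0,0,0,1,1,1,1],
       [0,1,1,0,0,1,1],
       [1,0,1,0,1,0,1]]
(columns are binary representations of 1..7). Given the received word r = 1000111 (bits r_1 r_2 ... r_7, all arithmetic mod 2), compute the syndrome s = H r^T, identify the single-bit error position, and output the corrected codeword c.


s = (1, 0, 1)^T, error position = 5, corrected codeword c = 1000011

Compute s = H r^T mod 2 one row at a time:
  s_1 = 0 + 1 + 1 + 1 = 3 ≡ 1 (mod 2).
  s_2 = 0 + 0 + 1 + 1 = 2 ≡ 0 (mod 2).
  s_3 = 1 + 0 + 1 + 1 = 3 ≡ 1 (mod 2).
s = (1, 0, 1)^T — this equals column 5 of H (binary 101), so error is at position 5.
Correct: flip bit 5 of r = 1000111 to get c = 1000011.


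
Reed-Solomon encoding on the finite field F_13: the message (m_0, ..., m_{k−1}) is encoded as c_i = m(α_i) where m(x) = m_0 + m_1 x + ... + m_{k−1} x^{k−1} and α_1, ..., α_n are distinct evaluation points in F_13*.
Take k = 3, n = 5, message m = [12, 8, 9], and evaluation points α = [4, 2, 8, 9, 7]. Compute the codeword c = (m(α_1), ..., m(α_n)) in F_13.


c = [6, 12, 2, 7, 2]

Message polynomial: m(x) = 12 + 8·x + 9·x^2 (mod 13).
For each evaluation point α_i, compute m(α_i) mod 13:
  α_1 = 4: Horner steps 9 → 5 → 6, so m(4) = 6.
  α_2 = 2: Horner steps 9 → 0 → 12, so m(2) = 12.
  α_3 = 8: Horner steps 9 → 2 → 2, so m(8) = 2.
  α_4 = 9: Horner steps 9 → 11 → 7, so m(9) = 7.
  α_5 = 7: Horner steps 9 → 6 → 2, so m(7) = 2.
Codeword c = [6, 12, 2, 7, 2] ∈ F_13^5.


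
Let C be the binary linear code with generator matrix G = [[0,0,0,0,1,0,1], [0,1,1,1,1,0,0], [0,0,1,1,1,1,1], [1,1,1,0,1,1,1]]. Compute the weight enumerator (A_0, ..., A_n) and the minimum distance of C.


Weight distribution: A_0 = 1, A_2 = 1, A_3 = 6, A_4 = 5, A_5 = 2, A_6 = 1. Minimum distance d = 2.

Enumerate all 2^4 = 16 messages m ∈ F_2^4.
For each, compute codeword c = mG in F_2^7, then tally its weight.
  m = 0000 → c = 0000000, weight = 0.
  m = 1000 → c = 0000101, weight = 2.
  m = 0100 → c = 0111100, weight = 4.
  m = 1100 → c = 0111001, weight = 4.
  m = 0010 → c = 0011111, weight = 5.
  m = 1010 → c = 0011010, weight = 3.
  m = 0110 → c = 0100011, weight = 3.
  m = 1110 → c = 0100110, weight = 3.
  m = 0001 → c = 1110111, weight = 6.
  m = 1001 → c = 1110010, weight = 4.
  m = 0101 → c = 1001011, weight = 4.
  m = 1101 → c = 1001110, weight = 4.
  m = 0011 → c = 1101000, weight = 3.
  m = 1011 → c = 1101101, weight = 5.
  m = 0111 → c = 1010100, weight = 3.
  m = 1111 → c = 1010001, weight = 3.
Tally weights:
  weight 0: 1 codewords.
  weight 2: 1 codewords.
  weight 3: 6 codewords.
  weight 4: 5 codewords.
  weight 5: 2 codewords.
  weight 6: 1 codewords.
Minimum distance d = smallest w > 0 with A_w > 0 = 2.
Sanity: Σ A_w = 16 = 2^4 = 16 ✓.


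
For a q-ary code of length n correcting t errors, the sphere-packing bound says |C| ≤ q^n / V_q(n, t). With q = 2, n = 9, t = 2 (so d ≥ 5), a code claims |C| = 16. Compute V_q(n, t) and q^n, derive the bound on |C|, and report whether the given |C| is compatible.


V_q(n, t) = 46, q^n = 512, Hamming bound = 11, |C| = 16 > bound (violated).

Step 1: Compute V_q(n, t) = Σ_{j=0}^2 C(n, j) (q−1)^j.
  j = 0: C(9,0)·(1)^0 = 1·1 = 1.
  j = 1: C(9,1)·(1)^1 = 9·1 = 9.
  j = 2: C(9,2)·(1)^2 = 36·1 = 36.
  V_q(n, t) = 1 + 9 + 36 = 46.
Step 2: q^n = 2^9 = 512.
Step 3: Hamming bound ⌊q^n / V_q(n,t)⌋ = ⌊512/46⌋ = 11.
Step 4: Compare |C| = 16 to 11: violated.
The claimed |C| lies above the Hamming bound, so no 2-ary code of length 9 with d ≥ 5 can have 16 codewords.
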